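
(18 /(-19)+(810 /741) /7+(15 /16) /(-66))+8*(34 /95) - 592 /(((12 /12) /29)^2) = -1515038149081 /3043040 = -497869.94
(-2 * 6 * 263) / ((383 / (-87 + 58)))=91524 / 383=238.97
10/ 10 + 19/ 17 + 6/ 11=498/ 187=2.66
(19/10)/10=19/100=0.19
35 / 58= 0.60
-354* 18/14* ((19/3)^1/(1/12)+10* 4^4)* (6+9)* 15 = -1889616600/7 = -269945228.57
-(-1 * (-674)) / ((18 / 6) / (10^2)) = -67400 / 3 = -22466.67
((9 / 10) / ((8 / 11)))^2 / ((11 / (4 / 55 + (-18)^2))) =45117 / 1000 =45.12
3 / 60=1 / 20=0.05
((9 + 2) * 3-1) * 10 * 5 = 1600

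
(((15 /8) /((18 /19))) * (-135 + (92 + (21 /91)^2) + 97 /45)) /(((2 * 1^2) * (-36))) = 5894123 /5256576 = 1.12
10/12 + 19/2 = 31/3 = 10.33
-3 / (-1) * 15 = 45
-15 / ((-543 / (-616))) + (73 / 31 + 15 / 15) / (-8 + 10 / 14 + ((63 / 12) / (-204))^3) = -100643583560184 / 5758616707339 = -17.48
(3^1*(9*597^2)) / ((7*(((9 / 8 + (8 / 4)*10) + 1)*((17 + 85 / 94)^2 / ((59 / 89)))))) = 2799315488 / 21785687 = 128.49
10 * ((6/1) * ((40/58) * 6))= 7200/29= 248.28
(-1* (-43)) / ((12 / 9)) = 129 / 4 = 32.25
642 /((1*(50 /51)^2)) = 834921 /1250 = 667.94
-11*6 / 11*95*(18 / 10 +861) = -491796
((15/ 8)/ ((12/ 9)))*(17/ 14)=765/ 448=1.71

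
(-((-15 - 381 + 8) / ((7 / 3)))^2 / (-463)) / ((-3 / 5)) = -2258160 / 22687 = -99.54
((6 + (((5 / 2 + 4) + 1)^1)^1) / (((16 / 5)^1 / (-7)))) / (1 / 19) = -561.09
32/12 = 8/3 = 2.67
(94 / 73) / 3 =94 / 219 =0.43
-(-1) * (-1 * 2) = -2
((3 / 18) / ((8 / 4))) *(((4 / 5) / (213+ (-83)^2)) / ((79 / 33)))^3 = 0.00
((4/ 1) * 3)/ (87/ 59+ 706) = 0.02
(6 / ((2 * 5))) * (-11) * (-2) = 66 / 5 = 13.20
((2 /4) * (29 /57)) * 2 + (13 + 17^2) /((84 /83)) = 79511 /266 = 298.91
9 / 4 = 2.25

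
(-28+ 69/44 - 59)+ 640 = 554.57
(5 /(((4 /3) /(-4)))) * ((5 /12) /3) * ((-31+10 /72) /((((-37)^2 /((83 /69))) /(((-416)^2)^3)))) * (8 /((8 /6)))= 1493489441952917094400 /850149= 1756738456379901.75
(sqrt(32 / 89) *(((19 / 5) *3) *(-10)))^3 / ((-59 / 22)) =4172027904 *sqrt(178) / 467339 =119103.68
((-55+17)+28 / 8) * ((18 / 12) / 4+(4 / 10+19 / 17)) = -88803 / 1360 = -65.30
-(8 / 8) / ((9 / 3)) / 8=-1 / 24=-0.04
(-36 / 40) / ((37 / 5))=-0.12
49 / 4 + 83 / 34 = 999 / 68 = 14.69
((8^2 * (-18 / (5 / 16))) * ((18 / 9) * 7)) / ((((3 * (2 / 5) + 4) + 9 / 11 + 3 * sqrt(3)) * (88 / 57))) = -304286976 / 13943 + 151683840 * sqrt(3) / 13943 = -2980.91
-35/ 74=-0.47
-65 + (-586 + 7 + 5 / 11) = -643.55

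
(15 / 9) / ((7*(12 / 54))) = 15 / 14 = 1.07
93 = 93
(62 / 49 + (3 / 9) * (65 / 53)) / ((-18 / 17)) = -221731 / 140238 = -1.58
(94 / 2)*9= 423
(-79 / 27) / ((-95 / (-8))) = -632 / 2565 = -0.25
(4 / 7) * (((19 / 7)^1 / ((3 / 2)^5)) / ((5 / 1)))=2432 / 59535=0.04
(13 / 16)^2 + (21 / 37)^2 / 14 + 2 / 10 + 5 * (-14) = -121114811 / 1752320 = -69.12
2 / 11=0.18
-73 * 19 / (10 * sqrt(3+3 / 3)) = -1387 / 20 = -69.35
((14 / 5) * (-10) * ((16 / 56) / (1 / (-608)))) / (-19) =-256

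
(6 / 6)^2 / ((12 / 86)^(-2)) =36 / 1849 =0.02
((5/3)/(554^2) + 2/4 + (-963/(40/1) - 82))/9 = -972079651/82867320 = -11.73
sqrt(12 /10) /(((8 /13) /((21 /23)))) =273 * sqrt(30) /920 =1.63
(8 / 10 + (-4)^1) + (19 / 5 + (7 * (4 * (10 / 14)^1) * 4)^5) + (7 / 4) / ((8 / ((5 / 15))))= 1572864000323 / 480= 3276800000.67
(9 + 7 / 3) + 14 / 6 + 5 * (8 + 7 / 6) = 119 / 2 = 59.50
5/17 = 0.29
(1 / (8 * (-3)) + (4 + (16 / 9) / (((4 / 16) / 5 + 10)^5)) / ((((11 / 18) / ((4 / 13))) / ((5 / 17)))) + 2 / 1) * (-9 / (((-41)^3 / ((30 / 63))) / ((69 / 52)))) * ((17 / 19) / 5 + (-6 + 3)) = -374317258106204597 / 630455573699661681972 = -0.00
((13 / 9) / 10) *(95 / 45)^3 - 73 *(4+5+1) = -47806133 / 65610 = -728.64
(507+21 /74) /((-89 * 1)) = -5.70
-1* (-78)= 78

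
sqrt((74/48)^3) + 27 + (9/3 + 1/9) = 37 * sqrt(222)/288 + 271/9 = 32.03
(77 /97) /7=11 /97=0.11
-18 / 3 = -6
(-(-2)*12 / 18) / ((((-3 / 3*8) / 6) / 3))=-3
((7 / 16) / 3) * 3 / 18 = 7 / 288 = 0.02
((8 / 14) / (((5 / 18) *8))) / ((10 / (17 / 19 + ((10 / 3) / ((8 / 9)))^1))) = 0.12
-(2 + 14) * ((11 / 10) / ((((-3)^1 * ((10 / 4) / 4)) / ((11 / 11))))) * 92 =64768 / 75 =863.57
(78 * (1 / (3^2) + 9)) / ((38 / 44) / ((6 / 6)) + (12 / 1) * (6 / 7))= 328328 / 5151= 63.74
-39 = -39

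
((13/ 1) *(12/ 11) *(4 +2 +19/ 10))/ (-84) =-1027/ 770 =-1.33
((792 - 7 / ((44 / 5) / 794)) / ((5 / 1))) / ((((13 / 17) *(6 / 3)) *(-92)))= -59993 / 263120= -0.23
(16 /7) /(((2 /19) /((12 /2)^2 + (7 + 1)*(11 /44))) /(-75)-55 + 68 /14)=-108300 /2375833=-0.05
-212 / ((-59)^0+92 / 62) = -85.35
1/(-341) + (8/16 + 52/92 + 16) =267639/15686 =17.06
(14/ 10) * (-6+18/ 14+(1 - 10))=-96/ 5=-19.20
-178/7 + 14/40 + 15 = -1411/140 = -10.08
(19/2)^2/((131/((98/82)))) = 17689/21484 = 0.82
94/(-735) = -94/735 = -0.13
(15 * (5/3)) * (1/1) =25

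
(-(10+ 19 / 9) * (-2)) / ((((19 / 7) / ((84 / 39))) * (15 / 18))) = 85456 / 3705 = 23.07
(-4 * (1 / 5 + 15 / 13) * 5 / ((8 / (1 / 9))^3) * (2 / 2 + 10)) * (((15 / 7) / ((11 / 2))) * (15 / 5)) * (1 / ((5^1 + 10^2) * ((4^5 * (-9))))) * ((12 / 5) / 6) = 11 / 28531077120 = 0.00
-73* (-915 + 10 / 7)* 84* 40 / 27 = 8299288.89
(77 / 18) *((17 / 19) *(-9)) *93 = -121737 / 38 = -3203.61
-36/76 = -0.47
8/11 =0.73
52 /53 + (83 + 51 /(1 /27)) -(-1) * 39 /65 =1461.58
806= 806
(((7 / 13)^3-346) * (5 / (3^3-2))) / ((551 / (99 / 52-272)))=2134331571 / 62948444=33.91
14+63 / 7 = 23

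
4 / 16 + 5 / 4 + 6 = 7.50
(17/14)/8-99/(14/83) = -586.78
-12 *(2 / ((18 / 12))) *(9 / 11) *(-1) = 144 / 11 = 13.09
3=3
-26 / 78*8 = -2.67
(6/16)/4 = 3/32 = 0.09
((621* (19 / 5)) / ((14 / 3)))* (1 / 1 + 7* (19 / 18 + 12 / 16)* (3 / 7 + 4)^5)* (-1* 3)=-21957717780549 / 672280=-32661566.28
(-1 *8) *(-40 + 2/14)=2232/7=318.86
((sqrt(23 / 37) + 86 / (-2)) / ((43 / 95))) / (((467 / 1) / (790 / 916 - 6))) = 223535 / 213886 - 223535*sqrt(851) / 340292626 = 1.03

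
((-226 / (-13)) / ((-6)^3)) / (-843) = 113 / 1183572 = 0.00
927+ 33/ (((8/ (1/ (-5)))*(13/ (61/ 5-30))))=2413137/ 2600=928.13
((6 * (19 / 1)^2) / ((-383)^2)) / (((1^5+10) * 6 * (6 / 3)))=361 / 3227158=0.00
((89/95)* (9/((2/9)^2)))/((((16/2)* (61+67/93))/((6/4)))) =0.52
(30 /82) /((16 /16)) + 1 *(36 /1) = 36.37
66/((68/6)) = 99/17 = 5.82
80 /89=0.90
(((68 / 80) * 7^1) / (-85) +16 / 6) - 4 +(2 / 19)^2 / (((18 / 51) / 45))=1019 / 108300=0.01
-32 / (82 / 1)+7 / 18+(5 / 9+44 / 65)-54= -52.77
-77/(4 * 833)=-11/476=-0.02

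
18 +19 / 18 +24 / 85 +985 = 1536637 / 1530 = 1004.34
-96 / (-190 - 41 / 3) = 288 / 611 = 0.47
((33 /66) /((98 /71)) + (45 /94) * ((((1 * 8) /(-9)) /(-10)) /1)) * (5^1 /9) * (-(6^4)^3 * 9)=-10146526663680 /2303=-4405786653.79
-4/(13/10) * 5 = -200/13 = -15.38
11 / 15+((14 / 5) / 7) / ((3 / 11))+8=51 / 5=10.20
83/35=2.37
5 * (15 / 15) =5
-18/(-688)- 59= -20287/344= -58.97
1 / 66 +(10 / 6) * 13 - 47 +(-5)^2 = -7 / 22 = -0.32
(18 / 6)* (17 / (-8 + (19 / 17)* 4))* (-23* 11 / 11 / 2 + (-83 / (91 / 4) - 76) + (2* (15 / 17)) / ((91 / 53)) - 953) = 10973211 / 728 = 15073.09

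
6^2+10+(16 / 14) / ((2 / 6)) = 346 / 7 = 49.43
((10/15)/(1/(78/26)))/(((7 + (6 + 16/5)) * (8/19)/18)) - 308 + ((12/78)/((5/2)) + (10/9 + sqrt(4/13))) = -352813/1170 + 2 * sqrt(13)/13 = -300.99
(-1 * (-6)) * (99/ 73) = 594/ 73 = 8.14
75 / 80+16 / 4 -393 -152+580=39.94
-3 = -3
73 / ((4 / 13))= 949 / 4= 237.25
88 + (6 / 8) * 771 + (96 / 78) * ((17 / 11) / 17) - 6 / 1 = 377727 / 572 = 660.36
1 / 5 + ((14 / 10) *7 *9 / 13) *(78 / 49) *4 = 217 / 5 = 43.40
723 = 723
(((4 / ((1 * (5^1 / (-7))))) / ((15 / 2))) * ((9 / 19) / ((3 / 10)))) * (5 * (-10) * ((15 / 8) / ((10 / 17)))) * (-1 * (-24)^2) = -2056320 / 19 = -108227.37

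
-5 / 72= -0.07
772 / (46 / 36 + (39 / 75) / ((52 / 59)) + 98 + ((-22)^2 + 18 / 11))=7642800 / 5796491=1.32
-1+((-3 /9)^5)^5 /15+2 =12709329141644 /12709329141645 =1.00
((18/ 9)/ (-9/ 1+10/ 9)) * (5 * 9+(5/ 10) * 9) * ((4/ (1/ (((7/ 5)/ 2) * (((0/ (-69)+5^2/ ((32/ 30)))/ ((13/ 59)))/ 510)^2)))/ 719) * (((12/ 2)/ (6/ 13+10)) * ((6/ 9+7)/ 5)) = -12483823275/ 6677398693888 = -0.00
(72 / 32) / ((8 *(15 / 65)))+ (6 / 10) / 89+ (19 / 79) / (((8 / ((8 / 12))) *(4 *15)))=12411043 / 10124640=1.23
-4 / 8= -1 / 2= -0.50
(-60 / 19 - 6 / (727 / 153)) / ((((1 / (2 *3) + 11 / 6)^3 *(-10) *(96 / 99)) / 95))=1007523 / 186112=5.41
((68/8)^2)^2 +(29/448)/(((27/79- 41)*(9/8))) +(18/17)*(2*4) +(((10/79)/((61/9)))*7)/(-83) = 57553219845103567/11007533430432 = 5228.53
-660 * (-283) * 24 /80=56034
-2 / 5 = -0.40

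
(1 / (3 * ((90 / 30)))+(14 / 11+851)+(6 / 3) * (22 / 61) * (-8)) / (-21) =-5112698 / 126819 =-40.31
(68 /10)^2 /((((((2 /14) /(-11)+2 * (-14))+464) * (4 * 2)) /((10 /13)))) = 22253 /2182115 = 0.01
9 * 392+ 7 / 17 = 59983 / 17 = 3528.41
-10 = -10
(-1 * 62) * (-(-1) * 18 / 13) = -1116 / 13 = -85.85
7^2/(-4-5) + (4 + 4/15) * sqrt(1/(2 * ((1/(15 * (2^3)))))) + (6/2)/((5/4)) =30.01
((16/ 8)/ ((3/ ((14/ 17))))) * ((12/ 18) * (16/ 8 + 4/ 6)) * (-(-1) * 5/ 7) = 320/ 459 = 0.70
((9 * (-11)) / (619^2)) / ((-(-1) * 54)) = -11 / 2298966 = -0.00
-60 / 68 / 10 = -3 / 34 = -0.09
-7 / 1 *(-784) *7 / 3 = 38416 / 3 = 12805.33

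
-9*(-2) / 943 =18 / 943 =0.02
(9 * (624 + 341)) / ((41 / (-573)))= -4976505 / 41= -121378.17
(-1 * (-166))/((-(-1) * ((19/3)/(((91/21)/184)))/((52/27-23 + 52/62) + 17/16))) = -277047277/23409216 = -11.83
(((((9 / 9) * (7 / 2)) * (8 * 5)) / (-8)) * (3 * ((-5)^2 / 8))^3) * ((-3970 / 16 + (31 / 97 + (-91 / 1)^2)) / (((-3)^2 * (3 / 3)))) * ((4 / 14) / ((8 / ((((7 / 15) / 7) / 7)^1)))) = -13914640625 / 3178496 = -4377.74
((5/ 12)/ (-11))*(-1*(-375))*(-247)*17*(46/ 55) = 12072125/ 242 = 49884.81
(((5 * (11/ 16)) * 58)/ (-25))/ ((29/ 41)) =-451/ 40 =-11.28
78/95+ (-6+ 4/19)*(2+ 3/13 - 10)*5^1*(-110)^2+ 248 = 3361082294/1235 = 2721524.12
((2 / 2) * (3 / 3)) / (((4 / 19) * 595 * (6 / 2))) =19 / 7140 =0.00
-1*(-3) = 3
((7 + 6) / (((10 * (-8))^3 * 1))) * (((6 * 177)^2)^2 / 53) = -1033526071773 / 1696000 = -609390.37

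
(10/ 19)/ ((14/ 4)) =20/ 133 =0.15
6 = 6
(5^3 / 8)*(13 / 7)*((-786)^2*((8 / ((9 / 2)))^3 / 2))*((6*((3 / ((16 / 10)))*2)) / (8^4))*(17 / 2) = 2370363125 / 1008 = 2351550.72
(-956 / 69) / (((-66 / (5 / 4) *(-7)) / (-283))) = 338185 / 31878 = 10.61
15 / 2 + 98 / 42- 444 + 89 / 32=-431.39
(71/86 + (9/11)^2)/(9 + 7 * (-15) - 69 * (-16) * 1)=0.00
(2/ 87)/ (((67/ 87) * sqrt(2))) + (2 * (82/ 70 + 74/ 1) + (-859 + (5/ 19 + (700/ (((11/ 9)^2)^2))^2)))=sqrt(2)/ 67 + 13925793427470758/ 142548655865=97691.53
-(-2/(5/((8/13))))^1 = 16/65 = 0.25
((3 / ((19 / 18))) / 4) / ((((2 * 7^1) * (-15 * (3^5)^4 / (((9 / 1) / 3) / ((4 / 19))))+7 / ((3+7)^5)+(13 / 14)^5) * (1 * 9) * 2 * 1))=-210087500 / 273477798658491373799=-0.00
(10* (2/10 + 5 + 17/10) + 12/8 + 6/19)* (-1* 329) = -885339/38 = -23298.39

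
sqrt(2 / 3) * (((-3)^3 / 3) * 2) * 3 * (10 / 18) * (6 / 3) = -20 * sqrt(6) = -48.99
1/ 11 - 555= -554.91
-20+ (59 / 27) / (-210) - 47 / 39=-1563797 / 73710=-21.22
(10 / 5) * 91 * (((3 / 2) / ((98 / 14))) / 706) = 39 / 706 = 0.06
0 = 0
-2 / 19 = -0.11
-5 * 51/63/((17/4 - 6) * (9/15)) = 1700/441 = 3.85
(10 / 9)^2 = 100 / 81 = 1.23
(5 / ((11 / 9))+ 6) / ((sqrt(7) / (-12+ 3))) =-999 * sqrt(7) / 77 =-34.33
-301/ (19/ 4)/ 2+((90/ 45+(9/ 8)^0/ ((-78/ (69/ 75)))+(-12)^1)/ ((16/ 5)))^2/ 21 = -69286762307/ 2219443200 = -31.22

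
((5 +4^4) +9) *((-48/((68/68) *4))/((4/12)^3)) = -87480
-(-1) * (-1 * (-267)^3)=19034163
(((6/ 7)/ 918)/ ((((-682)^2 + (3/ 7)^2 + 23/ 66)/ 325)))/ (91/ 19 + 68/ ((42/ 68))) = 6656650/ 1172177330072831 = 0.00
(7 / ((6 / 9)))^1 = 21 / 2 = 10.50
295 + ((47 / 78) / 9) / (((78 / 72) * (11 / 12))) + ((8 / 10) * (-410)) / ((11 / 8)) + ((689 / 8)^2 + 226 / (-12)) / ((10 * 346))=72443777993 / 1234970880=58.66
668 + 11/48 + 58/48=10711/16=669.44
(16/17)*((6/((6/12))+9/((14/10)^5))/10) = 1838472/1428595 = 1.29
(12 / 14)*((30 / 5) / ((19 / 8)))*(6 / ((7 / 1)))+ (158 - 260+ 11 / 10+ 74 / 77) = -10044669 / 102410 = -98.08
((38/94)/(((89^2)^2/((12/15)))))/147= 76/2167430715345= 0.00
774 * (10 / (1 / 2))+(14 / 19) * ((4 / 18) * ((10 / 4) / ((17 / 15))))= 15000470 / 969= 15480.36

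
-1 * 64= -64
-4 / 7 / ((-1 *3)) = 4 / 21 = 0.19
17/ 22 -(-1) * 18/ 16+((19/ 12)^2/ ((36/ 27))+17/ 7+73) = 1170989/ 14784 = 79.21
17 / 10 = 1.70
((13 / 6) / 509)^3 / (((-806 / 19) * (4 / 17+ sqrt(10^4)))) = -0.00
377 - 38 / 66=12422 / 33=376.42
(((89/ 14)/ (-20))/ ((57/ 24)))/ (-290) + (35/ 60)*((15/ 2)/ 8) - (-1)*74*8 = 592.55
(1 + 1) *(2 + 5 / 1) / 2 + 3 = 10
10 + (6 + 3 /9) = 16.33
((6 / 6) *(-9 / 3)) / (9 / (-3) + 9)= -1 / 2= -0.50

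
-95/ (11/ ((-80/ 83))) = 7600/ 913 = 8.32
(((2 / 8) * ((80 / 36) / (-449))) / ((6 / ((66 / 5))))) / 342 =-11 / 1382022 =-0.00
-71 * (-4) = 284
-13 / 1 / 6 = -13 / 6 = -2.17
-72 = -72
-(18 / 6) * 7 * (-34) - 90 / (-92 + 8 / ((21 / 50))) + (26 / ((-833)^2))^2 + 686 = 516796237527741561 / 368815169349886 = 1401.23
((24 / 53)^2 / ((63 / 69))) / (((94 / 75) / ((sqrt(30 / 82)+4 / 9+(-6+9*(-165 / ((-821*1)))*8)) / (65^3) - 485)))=-144868931195936 / 1666943389657+6624*sqrt(615) / 416228251985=-86.91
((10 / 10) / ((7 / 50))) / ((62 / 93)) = 75 / 7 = 10.71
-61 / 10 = -6.10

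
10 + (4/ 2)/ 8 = 41/ 4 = 10.25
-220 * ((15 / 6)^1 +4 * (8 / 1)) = -7590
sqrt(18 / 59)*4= 12*sqrt(118) / 59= 2.21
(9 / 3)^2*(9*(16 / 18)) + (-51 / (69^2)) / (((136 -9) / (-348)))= 4839148 / 67183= 72.03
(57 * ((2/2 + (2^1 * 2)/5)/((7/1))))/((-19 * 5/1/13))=-2.01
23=23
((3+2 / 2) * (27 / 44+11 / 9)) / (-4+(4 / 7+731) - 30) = 5089 / 483417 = 0.01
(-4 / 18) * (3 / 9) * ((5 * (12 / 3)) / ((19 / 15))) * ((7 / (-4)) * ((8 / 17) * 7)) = 19600 / 2907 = 6.74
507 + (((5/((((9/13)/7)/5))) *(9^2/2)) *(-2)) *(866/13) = -1363443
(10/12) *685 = 3425/6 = 570.83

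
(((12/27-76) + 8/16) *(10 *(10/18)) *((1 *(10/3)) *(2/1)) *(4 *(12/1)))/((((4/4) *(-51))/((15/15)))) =10808000/4131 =2616.32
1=1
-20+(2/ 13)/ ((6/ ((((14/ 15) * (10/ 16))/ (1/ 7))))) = -9311/ 468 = -19.90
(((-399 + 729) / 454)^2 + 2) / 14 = 130283 / 721406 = 0.18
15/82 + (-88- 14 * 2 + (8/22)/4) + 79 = -33127/902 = -36.73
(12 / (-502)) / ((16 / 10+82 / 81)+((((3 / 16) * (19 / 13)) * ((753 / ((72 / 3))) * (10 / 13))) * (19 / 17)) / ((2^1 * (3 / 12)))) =-0.00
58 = 58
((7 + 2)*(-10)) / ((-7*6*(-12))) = -5 / 28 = -0.18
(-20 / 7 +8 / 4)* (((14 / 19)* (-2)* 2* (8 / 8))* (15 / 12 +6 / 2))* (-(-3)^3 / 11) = 5508 / 209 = 26.35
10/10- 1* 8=-7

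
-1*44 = -44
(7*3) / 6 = 7 / 2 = 3.50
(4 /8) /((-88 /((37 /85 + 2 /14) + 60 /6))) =-0.06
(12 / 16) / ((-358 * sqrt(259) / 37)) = -3 * sqrt(259) / 10024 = -0.00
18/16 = 9/8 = 1.12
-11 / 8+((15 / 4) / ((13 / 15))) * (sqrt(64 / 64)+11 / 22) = 133 / 26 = 5.12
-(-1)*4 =4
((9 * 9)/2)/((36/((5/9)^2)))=25/72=0.35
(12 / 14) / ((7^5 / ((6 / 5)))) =36 / 588245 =0.00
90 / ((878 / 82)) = 3690 / 439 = 8.41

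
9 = 9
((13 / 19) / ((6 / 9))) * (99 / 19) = 3861 / 722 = 5.35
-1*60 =-60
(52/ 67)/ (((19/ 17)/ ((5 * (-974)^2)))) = 4193147920/ 1273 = 3293910.38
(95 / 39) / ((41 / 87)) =2755 / 533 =5.17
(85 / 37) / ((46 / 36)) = 1530 / 851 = 1.80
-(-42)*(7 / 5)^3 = 115.25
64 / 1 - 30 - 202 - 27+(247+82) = 134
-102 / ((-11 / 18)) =1836 / 11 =166.91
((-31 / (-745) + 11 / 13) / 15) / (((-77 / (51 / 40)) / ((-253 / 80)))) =1680909 / 542360000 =0.00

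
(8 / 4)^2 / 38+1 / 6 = 31 / 114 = 0.27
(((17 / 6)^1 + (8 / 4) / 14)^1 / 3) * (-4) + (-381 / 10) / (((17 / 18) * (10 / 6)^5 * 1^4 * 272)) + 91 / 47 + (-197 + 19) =-38517135994367 / 213932250000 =-180.04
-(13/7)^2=-169/49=-3.45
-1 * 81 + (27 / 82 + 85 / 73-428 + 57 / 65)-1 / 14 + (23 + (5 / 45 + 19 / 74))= -438367933273 / 906968790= -483.33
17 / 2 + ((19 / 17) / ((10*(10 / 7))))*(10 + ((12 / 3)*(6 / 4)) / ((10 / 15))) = 16977 / 1700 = 9.99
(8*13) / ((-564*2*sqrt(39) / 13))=-13*sqrt(39) / 423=-0.19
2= 2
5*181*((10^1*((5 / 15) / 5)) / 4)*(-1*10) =-4525 / 3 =-1508.33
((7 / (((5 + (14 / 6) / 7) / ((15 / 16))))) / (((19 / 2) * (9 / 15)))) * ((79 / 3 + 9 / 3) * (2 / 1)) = 1925 / 152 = 12.66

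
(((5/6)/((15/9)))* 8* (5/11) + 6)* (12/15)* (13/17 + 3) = 23.55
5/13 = 0.38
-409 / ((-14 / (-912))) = -186504 / 7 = -26643.43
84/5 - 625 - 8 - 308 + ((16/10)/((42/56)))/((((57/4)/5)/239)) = -745.30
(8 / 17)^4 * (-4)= -16384 / 83521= -0.20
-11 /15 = -0.73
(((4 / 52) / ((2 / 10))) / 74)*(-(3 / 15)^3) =-1 / 24050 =-0.00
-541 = -541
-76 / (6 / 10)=-380 / 3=-126.67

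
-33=-33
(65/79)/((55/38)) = 494/869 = 0.57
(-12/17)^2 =144/289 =0.50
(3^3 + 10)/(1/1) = 37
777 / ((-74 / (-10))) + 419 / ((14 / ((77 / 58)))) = 16789 / 116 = 144.73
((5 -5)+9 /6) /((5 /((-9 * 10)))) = -27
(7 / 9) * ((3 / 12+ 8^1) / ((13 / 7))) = 539 / 156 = 3.46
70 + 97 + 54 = 221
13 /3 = 4.33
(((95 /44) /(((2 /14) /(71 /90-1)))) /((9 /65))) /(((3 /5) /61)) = -50097775 /21384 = -2342.77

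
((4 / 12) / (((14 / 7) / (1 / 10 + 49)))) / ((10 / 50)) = 491 / 12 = 40.92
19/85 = 0.22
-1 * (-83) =83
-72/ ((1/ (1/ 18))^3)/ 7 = -1/ 567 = -0.00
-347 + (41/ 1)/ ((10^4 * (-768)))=-2664960041/ 7680000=-347.00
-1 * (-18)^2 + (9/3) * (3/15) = -1617/5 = -323.40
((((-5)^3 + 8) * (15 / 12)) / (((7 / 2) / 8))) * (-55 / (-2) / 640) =-14.36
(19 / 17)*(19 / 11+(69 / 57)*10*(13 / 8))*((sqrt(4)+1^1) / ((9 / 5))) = 29815 / 748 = 39.86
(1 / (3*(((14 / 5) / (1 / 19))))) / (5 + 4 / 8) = 5 / 4389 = 0.00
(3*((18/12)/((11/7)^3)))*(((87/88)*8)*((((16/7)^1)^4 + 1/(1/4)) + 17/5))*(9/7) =2935195299/7174090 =409.14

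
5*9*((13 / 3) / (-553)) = -0.35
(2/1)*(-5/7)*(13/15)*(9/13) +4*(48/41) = 1098/287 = 3.83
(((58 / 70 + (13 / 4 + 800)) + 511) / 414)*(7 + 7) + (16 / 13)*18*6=9547363 / 53820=177.39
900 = 900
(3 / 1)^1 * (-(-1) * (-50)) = -150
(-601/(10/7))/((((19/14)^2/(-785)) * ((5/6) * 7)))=30737.90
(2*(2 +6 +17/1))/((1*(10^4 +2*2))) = 25/5002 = 0.00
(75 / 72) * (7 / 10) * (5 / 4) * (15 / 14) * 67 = 8375 / 128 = 65.43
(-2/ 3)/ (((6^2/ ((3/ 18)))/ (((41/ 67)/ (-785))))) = 41/ 17040780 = 0.00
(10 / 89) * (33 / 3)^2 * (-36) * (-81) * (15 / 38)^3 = 1488526875 / 610451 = 2438.41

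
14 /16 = 7 /8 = 0.88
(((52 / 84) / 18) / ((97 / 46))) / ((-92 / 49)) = -91 / 10476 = -0.01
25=25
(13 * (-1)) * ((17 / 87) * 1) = -221 / 87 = -2.54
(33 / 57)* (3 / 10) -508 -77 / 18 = -437849 / 855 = -512.10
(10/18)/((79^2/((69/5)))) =23/18723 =0.00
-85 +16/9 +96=12.78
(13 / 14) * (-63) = -117 / 2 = -58.50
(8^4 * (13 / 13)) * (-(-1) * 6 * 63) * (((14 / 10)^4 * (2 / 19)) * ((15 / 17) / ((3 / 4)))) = 29739515904 / 40375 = 736582.44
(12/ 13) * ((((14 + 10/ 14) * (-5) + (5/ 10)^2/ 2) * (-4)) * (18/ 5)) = 444204/ 455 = 976.27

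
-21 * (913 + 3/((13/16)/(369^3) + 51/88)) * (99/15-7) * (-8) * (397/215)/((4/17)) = -533524234550104644/1101837990115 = -484212.96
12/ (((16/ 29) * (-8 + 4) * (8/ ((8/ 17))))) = -87/ 272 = -0.32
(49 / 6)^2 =2401 / 36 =66.69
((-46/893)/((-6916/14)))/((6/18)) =69/220571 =0.00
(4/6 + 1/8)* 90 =285/4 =71.25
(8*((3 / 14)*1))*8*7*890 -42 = 85398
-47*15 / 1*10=-7050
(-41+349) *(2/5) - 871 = -3739/5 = -747.80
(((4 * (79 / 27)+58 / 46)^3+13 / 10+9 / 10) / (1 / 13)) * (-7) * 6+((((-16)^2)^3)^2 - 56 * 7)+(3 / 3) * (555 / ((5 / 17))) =112347481221182303983153 / 399138435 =281474975521168.00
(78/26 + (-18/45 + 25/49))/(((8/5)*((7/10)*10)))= 381/1372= 0.28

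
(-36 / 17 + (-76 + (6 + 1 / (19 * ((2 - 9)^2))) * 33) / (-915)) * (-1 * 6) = 13039438 / 965447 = 13.51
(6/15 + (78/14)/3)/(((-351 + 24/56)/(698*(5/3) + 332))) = -177197/18405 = -9.63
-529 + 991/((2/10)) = 4426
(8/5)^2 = 64/25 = 2.56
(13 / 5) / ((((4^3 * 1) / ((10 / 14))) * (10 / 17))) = 221 / 4480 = 0.05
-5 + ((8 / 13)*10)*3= 175 / 13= 13.46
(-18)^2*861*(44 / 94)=6137208 / 47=130578.89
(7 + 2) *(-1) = -9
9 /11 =0.82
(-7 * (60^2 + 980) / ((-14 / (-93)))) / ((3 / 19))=-1348810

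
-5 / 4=-1.25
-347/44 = -7.89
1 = 1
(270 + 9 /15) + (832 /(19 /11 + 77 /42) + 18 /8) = 476127 /940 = 506.52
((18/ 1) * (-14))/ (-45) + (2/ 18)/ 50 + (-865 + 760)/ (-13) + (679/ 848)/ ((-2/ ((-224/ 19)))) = 108388211/ 5890950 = 18.40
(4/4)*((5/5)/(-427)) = -0.00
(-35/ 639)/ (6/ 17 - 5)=595/ 50481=0.01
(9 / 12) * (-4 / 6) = -0.50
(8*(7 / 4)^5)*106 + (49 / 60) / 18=120254477 / 8640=13918.34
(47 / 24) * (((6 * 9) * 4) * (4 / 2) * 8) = 6768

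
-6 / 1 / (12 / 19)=-19 / 2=-9.50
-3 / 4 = -0.75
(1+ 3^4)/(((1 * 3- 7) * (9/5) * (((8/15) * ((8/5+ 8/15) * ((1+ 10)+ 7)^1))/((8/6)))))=-5125/6912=-0.74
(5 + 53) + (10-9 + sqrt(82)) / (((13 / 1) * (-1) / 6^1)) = 748 / 13-6 * sqrt(82) / 13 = 53.36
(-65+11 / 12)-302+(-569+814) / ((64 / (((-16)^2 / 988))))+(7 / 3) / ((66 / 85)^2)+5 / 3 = -580284487 / 1613898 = -359.55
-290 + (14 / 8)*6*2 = -269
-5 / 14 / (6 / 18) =-15 / 14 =-1.07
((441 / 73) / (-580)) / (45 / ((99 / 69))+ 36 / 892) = -360591 / 1087206520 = -0.00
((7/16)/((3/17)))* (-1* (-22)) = 1309/24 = 54.54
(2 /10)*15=3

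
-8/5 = -1.60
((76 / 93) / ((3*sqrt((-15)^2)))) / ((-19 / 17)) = -68 / 4185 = -0.02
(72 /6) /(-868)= -3 /217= -0.01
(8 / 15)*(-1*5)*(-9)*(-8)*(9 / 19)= -1728 / 19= -90.95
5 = 5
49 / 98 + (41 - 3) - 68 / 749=57537 / 1498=38.41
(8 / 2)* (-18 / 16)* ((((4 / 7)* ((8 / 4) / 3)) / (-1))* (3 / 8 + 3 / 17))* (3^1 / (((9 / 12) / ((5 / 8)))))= 1125 / 476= 2.36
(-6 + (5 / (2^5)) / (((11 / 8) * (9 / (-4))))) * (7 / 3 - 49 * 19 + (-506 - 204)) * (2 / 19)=5889368 / 5643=1043.66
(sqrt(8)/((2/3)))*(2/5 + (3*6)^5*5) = 141717606*sqrt(2)/5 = 40083792.09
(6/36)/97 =1/582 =0.00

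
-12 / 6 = -2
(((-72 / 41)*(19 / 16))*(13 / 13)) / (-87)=57 / 2378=0.02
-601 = -601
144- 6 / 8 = 573 / 4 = 143.25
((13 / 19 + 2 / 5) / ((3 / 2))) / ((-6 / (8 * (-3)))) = 824 / 285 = 2.89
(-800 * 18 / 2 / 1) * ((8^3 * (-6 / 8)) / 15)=184320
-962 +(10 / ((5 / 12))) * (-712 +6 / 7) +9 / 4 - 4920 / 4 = -539201 / 28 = -19257.18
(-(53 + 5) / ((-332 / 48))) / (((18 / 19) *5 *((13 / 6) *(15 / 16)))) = 70528 / 80925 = 0.87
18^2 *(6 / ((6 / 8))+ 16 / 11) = 33696 / 11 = 3063.27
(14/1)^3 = 2744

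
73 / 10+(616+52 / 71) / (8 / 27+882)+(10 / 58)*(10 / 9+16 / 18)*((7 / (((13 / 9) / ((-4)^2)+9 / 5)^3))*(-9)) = 2956968561426206057 / 618271100332958690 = 4.78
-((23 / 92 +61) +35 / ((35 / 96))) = -629 / 4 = -157.25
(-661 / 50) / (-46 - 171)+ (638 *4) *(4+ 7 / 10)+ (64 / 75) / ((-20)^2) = 9760494311 / 813750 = 11994.46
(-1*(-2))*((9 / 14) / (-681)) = -0.00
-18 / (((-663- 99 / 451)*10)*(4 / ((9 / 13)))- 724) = 0.00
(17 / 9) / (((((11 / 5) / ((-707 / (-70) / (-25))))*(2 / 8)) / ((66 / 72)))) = -1717 / 1350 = -1.27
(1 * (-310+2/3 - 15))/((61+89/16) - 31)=-15568/1707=-9.12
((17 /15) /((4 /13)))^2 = 48841 /3600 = 13.57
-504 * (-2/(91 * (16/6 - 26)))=-216/455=-0.47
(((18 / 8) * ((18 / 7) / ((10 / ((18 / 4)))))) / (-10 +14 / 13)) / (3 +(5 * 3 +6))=-3159 / 259840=-0.01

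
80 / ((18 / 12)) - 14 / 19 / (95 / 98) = 284684 / 5415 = 52.57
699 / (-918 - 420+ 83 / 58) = -40542 / 77521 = -0.52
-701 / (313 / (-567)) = 397467 / 313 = 1269.86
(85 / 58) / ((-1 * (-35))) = 17 / 406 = 0.04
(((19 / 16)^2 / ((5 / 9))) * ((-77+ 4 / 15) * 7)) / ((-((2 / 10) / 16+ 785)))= 8725731 / 5024080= 1.74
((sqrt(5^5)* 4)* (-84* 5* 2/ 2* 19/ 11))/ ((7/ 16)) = -370780.73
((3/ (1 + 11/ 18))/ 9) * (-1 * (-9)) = 54/ 29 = 1.86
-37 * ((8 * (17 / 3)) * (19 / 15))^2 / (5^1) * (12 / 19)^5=-2102329344 / 857375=-2452.05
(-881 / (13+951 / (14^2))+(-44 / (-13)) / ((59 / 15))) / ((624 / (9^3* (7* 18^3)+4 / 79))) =-19122212589990136 / 8268581373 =-2312635.23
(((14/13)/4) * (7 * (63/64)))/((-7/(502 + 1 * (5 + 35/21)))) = -112161/832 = -134.81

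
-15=-15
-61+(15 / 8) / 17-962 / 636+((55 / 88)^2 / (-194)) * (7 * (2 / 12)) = -4188654923 / 67120896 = -62.40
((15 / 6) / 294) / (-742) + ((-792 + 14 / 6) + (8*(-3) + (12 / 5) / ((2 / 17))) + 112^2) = 25633989727 / 2181480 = 11750.73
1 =1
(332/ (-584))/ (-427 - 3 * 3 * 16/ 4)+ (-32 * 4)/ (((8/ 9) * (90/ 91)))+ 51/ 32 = -778756119/ 5407840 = -144.01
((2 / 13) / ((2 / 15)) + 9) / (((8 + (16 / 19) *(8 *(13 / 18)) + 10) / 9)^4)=185126427005553 / 759609505232500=0.24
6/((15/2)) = 4/5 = 0.80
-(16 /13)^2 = -256 /169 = -1.51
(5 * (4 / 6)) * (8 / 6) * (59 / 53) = 2360 / 477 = 4.95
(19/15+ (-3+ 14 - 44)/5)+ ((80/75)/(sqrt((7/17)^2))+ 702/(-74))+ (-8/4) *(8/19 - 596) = 29007537/24605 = 1178.93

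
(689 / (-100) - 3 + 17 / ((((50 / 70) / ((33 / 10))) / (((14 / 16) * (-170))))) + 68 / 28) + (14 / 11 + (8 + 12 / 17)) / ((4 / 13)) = -3052026687 / 261800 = -11657.86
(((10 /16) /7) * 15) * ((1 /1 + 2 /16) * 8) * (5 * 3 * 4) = 10125 /14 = 723.21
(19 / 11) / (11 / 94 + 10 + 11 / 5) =8930 / 63679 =0.14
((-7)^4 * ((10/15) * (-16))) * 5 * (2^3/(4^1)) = -768320/3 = -256106.67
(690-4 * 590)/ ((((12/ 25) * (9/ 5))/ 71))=-7410625/ 54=-137233.80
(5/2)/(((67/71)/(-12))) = -2130/67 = -31.79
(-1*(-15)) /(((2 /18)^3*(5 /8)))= 17496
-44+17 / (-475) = -20917 / 475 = -44.04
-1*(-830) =830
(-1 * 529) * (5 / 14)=-188.93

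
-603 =-603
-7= -7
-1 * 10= -10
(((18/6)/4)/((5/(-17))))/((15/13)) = -221/100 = -2.21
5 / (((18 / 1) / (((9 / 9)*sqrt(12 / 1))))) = 5*sqrt(3) / 9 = 0.96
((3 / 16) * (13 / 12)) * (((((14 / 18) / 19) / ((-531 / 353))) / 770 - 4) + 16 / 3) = 0.27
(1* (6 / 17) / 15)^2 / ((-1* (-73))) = 4 / 527425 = 0.00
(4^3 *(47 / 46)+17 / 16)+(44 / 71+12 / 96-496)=-428.80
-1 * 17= -17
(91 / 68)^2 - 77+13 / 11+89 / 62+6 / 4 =-112096451 / 1576784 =-71.09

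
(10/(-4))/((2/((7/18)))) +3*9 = 1909/72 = 26.51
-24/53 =-0.45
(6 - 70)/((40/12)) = -96/5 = -19.20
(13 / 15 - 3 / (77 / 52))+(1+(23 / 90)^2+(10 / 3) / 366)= -0.08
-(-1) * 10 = 10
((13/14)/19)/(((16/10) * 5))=13/2128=0.01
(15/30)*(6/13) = 3/13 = 0.23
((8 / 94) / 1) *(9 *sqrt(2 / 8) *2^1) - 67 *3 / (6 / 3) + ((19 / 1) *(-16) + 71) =-31277 / 94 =-332.73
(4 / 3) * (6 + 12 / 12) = 28 / 3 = 9.33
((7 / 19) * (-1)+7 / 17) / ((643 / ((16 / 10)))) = 112 / 1038445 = 0.00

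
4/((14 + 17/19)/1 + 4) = 76/359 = 0.21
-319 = -319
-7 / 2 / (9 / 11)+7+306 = 5557 / 18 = 308.72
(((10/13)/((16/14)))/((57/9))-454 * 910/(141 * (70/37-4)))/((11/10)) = 2904596275/2298582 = 1263.65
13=13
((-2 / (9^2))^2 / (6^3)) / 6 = 1 / 2125764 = 0.00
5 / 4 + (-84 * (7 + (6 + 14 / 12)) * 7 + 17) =-33247 / 4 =-8311.75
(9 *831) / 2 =7479 / 2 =3739.50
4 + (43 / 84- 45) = -40.49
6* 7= 42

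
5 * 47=235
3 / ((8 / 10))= 15 / 4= 3.75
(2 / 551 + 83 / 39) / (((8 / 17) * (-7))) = -778787 / 1203384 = -0.65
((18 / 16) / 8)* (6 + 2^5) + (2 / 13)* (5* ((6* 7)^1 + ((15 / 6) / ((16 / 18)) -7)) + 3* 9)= 16051 / 416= 38.58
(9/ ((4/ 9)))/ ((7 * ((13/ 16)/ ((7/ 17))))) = 324/ 221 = 1.47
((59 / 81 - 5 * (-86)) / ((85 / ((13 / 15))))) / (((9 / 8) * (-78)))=-139556 / 2788425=-0.05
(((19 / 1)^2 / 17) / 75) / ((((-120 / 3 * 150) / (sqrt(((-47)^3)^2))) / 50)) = -37480103 / 153000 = -244.97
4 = 4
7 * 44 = 308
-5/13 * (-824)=4120/13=316.92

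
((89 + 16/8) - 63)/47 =28/47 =0.60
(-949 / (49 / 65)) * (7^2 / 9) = -61685 / 9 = -6853.89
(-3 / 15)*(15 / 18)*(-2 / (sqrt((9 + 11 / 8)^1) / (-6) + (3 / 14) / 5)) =-4900*sqrt(166) / 101027 - 5040 / 101027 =-0.67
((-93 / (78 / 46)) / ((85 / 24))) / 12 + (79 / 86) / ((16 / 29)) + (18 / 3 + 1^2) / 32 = 28187 / 47515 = 0.59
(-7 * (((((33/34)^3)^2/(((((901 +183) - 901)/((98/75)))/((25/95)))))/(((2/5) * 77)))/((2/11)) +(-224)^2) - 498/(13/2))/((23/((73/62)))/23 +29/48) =-3581485554995501997687/14817808564499512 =-241701.43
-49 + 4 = -45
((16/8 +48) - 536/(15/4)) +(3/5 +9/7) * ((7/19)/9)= -92.86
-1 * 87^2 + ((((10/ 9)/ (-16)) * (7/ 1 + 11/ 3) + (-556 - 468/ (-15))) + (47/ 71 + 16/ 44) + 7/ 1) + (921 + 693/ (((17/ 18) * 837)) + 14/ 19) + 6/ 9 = -7562375107514/ 1055720655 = -7163.23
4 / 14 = 2 / 7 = 0.29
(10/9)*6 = 20/3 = 6.67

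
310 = 310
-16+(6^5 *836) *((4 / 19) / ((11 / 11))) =1368560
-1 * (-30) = 30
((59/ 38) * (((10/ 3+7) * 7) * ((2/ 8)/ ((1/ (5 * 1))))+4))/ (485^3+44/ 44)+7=364156597039/ 52022361456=7.00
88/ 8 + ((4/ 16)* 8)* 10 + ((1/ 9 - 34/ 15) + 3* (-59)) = -6667/ 45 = -148.16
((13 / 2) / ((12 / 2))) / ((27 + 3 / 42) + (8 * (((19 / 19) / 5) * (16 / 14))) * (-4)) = 455 / 8298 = 0.05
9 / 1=9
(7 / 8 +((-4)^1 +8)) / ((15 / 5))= 13 / 8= 1.62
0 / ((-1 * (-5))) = 0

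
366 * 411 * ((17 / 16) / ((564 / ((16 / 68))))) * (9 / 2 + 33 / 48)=345.89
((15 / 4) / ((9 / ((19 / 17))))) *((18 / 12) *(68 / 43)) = 95 / 86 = 1.10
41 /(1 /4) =164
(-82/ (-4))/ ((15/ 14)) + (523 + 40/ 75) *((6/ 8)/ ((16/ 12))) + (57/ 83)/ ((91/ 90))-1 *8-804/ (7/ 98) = -19848740123/ 1812720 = -10949.70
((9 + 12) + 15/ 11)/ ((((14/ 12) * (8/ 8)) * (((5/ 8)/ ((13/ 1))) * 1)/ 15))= 460512/ 77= 5980.68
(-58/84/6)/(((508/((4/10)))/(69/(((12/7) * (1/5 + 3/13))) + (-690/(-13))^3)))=-30504685387/2250009216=-13.56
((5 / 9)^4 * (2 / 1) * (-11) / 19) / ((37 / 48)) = -220000 / 1537461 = -0.14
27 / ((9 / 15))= 45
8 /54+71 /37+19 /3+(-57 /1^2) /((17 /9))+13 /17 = -356836 /16983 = -21.01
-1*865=-865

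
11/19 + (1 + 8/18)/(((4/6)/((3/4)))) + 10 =1855/152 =12.20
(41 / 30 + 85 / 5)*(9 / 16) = 1653 / 160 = 10.33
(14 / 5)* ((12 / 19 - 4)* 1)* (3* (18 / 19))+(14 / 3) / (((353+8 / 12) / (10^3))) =-26065424 / 1915105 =-13.61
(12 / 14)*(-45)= -270 / 7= -38.57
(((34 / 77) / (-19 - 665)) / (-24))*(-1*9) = -17 / 70224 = -0.00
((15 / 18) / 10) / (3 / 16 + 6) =4 / 297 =0.01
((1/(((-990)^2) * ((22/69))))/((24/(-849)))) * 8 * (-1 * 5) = 6509/1437480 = 0.00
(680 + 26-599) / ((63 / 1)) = 107 / 63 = 1.70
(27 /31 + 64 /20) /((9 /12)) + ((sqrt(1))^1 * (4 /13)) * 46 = 19.58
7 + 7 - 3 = 11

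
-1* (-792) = 792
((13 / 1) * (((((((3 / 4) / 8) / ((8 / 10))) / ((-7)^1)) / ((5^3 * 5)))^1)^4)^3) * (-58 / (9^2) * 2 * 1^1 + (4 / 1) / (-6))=-0.00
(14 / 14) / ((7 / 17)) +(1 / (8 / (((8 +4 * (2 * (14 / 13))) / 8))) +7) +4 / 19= 136919 / 13832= 9.90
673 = 673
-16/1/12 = -4/3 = -1.33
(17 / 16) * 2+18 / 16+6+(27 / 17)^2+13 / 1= 28637 / 1156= 24.77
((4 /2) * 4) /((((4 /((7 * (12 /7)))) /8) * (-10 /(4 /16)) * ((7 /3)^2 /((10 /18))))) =-24 /49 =-0.49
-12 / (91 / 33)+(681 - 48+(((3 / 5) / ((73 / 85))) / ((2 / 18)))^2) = 324028074 / 484939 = 668.18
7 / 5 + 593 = 2972 / 5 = 594.40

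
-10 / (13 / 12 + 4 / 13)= -1560 / 217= -7.19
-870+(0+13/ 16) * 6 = -6921/ 8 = -865.12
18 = 18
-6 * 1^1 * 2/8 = -3/2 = -1.50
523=523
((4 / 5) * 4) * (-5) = -16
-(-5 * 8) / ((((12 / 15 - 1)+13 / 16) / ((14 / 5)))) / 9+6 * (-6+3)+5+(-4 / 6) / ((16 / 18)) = 1655 / 252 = 6.57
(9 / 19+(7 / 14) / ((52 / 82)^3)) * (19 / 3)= 1625867 / 105456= 15.42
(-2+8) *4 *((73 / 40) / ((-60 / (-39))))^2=33.77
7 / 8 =0.88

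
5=5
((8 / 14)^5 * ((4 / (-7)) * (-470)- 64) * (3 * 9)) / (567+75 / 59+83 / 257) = 600332525568 / 1014321794857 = 0.59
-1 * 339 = -339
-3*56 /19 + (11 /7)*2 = -758 /133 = -5.70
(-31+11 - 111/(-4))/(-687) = -31/2748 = -0.01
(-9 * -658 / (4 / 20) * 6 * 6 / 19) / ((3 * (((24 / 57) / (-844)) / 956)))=-35836864560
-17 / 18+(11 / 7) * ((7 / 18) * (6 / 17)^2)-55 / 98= -182194 / 127449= -1.43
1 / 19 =0.05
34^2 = 1156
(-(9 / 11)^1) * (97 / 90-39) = 3413 / 110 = 31.03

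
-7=-7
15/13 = 1.15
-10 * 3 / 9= -10 / 3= -3.33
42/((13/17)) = 714/13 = 54.92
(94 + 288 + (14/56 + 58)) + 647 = 4349/4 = 1087.25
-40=-40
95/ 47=2.02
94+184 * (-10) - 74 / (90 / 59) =-80753 / 45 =-1794.51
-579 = -579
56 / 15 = 3.73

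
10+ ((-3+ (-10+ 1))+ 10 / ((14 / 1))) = -9 / 7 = -1.29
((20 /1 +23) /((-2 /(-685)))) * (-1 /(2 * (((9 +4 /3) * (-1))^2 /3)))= -795285 /3844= -206.89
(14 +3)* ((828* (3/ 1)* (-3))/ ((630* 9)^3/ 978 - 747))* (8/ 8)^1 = -2294388/ 3375620971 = -0.00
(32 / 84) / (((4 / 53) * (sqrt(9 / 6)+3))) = 212 / 105 - 106 * sqrt(6) / 315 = 1.19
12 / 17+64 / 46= 2.10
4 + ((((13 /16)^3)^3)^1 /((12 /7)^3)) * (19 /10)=4.06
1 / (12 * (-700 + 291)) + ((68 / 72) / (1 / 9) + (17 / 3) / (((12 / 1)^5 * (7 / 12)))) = 1513833449 / 178101504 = 8.50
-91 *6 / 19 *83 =-45318 / 19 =-2385.16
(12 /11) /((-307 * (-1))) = 12 /3377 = 0.00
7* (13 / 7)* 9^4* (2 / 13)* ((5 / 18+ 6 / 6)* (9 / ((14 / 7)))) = 150903 / 2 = 75451.50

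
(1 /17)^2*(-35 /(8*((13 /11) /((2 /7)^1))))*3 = -165 /15028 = -0.01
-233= -233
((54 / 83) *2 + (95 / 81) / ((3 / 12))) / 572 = 10072 / 961389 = 0.01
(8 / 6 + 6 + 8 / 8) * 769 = 19225 / 3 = 6408.33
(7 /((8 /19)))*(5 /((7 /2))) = 95 /4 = 23.75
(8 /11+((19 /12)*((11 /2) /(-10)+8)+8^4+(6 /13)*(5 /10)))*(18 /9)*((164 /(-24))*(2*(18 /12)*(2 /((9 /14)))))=-40470568271 /77220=-524094.38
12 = 12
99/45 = 2.20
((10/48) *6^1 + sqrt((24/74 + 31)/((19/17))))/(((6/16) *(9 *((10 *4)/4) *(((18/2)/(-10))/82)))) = -656 *sqrt(38369)/8991 -820/243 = -17.67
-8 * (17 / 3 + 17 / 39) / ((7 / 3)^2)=-816 / 91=-8.97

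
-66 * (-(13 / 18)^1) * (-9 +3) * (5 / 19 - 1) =4004 / 19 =210.74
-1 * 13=-13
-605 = -605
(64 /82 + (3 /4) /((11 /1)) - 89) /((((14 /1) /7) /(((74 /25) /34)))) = -235357 /61336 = -3.84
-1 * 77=-77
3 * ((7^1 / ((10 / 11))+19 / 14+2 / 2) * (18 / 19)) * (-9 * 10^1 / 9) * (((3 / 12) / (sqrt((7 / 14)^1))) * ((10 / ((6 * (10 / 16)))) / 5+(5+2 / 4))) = -286704 * sqrt(2) / 665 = -609.72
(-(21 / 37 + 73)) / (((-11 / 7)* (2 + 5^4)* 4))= 9527 / 510378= 0.02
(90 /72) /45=1 /36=0.03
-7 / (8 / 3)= -21 / 8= -2.62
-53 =-53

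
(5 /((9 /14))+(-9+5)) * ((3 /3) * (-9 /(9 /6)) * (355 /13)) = -618.97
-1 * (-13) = 13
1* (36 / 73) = 36 / 73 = 0.49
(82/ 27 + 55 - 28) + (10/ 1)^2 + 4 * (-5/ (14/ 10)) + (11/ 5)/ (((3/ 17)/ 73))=969398/ 945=1025.82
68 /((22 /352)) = 1088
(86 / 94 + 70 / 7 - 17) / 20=-143 / 470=-0.30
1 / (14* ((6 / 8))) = 2 / 21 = 0.10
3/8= 0.38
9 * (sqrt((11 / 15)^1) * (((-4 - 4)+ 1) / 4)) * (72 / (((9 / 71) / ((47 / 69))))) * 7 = -327026 * sqrt(165) / 115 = -36528.04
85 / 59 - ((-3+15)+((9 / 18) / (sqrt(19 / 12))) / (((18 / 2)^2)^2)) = -623 / 59 - sqrt(57) / 124659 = -10.56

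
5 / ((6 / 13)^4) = 110.19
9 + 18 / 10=54 / 5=10.80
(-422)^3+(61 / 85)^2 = -542969208079 / 7225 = -75151447.48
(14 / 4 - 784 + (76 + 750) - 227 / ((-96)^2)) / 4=419101 / 36864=11.37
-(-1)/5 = 1/5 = 0.20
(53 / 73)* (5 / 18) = 265 / 1314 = 0.20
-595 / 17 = -35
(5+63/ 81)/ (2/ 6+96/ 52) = 676/ 255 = 2.65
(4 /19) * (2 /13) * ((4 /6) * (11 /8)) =22 /741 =0.03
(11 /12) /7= 11 /84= 0.13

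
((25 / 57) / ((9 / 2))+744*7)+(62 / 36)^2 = 32079307 / 6156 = 5211.06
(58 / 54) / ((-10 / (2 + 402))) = -5858 / 135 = -43.39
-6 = -6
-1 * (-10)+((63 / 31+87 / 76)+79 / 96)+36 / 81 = 2450225 / 169632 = 14.44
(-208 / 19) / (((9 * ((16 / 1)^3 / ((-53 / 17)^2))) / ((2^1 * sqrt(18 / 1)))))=-36517 * sqrt(2) / 2108544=-0.02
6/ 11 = 0.55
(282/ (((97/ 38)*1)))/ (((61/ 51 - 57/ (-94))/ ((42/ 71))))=2157645168/ 59510567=36.26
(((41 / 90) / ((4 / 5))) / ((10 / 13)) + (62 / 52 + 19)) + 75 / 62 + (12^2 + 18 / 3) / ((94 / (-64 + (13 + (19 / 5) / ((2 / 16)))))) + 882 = 11881960993 / 13637520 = 871.27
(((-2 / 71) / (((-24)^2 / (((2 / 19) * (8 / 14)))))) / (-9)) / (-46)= -1 / 140738472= -0.00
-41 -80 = -121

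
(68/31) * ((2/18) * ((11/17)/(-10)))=-22/1395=-0.02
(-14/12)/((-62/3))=7/124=0.06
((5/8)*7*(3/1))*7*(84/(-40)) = -3087/16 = -192.94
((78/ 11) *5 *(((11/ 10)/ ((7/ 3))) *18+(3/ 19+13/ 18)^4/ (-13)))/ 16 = 52533409997821/ 2809078538112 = 18.70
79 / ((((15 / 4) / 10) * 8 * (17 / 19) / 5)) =7505 / 51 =147.16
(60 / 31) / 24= 5 / 62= 0.08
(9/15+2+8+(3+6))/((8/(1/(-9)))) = -49/180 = -0.27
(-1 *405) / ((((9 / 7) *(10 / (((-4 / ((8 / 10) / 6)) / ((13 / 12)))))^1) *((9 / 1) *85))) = 252 / 221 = 1.14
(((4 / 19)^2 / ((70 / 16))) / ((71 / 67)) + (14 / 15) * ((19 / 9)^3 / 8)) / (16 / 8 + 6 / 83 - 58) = -721217815327 / 36429021450360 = -0.02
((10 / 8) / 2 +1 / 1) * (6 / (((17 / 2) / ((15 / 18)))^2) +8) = 45409 / 3468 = 13.09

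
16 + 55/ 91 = 1511/ 91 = 16.60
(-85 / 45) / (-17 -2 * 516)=17 / 9441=0.00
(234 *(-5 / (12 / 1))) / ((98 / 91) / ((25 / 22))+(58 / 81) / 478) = -1226876625 / 11943994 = -102.72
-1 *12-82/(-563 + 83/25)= -82927/6996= -11.85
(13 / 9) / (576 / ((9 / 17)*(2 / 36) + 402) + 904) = 177697 / 111387240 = 0.00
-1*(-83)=83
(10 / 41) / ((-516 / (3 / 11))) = -5 / 38786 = -0.00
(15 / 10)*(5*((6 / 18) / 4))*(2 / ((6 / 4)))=5 / 6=0.83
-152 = -152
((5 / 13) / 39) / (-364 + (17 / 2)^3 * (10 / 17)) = -20 / 5577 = -0.00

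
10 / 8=1.25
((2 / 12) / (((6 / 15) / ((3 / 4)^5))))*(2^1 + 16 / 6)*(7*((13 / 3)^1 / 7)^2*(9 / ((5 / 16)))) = 4563 / 128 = 35.65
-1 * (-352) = 352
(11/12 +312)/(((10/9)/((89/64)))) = 200517/512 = 391.63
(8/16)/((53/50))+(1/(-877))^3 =16863153272/35749885049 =0.47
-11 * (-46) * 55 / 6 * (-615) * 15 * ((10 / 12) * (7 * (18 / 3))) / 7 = -213943125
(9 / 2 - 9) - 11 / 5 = -67 / 10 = -6.70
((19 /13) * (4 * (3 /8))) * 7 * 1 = 399 /26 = 15.35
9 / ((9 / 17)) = 17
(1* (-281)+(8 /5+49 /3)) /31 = -3946 /465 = -8.49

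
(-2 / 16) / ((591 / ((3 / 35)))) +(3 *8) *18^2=7776.00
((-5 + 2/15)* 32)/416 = -73/195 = -0.37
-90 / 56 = -45 / 28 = -1.61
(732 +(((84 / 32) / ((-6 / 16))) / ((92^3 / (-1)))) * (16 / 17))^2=366781154913910801 / 684517950736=535824.01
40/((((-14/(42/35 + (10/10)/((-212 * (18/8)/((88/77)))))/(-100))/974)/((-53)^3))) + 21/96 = -700197173808113/14112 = -49617146670.08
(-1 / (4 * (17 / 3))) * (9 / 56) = -27 / 3808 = -0.01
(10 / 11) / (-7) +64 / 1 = 4918 / 77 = 63.87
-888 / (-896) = 111 / 112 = 0.99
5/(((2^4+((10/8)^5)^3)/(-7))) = -0.79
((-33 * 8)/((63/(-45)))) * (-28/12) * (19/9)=-8360/9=-928.89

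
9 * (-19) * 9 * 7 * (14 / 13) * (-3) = 452466 / 13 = 34805.08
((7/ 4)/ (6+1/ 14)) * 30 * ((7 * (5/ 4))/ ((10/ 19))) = 19551/ 136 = 143.76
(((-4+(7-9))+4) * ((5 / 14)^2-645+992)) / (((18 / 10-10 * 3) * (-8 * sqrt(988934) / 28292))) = -1247345 * sqrt(988934) / 14168056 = -87.55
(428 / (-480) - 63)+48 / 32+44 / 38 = -61.23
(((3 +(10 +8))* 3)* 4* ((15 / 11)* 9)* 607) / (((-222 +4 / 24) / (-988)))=122414029920 / 14641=8361042.96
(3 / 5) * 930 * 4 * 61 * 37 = 5037624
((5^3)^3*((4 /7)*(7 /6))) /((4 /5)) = 9765625 /6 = 1627604.17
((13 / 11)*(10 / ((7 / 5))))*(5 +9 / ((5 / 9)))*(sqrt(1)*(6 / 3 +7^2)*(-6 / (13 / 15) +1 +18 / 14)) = -22813320 / 539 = -42325.27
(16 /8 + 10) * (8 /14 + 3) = 300 /7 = 42.86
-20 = -20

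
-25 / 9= -2.78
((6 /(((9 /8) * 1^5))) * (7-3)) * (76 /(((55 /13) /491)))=31046912 /165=188163.10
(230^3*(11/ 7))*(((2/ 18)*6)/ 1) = 267674000/ 21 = 12746380.95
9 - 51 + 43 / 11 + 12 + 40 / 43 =-25.16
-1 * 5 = -5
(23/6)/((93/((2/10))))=23/2790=0.01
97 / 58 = 1.67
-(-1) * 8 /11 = 8 /11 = 0.73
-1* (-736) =736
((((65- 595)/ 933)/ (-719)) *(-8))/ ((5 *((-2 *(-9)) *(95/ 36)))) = -1696/ 63728565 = -0.00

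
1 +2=3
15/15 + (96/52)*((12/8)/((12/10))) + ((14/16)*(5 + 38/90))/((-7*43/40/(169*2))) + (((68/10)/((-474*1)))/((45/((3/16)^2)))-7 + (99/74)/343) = -6998503911519719/32281761657600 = -216.79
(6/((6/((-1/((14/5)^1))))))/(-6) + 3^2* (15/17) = 11425/1428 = 8.00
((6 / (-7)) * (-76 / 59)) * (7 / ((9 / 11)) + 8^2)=99256 / 1239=80.11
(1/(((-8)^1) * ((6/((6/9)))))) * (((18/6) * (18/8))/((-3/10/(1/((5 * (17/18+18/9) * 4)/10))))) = 45/848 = 0.05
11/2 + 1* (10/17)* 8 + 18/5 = 2347/170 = 13.81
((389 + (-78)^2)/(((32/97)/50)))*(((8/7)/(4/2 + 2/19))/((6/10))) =887629.39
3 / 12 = 0.25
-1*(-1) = 1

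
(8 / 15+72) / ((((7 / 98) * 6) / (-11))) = -83776 / 45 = -1861.69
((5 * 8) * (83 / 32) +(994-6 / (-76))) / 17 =83435 / 1292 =64.58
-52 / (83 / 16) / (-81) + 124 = 834484 / 6723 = 124.12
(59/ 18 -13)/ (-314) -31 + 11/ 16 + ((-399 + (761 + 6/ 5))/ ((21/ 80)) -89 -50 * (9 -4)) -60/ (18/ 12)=154194757/ 158256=974.34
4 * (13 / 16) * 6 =39 / 2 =19.50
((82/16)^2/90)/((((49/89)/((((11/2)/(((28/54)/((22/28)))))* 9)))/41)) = 20039676723/12293120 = 1630.15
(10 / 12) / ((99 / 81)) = 15 / 22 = 0.68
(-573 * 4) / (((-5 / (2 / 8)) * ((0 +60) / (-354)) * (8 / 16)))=-1352.28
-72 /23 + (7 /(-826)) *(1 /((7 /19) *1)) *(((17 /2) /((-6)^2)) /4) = -17135365 /5471424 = -3.13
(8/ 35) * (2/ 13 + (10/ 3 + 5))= 1.94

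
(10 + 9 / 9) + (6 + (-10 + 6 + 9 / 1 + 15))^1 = 37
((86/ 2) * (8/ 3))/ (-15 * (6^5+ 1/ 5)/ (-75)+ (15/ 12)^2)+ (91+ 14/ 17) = 2918541643/ 31758771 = 91.90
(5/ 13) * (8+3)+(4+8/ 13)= 115/ 13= 8.85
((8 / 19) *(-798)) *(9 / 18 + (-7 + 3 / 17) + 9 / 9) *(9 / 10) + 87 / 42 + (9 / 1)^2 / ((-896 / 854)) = 58441513 / 38080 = 1534.70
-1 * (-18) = 18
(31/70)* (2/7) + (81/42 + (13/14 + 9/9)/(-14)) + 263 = 259619/980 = 264.92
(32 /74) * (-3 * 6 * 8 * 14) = -32256 /37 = -871.78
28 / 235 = 0.12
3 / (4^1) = 3 / 4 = 0.75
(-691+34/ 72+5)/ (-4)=24679/ 144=171.38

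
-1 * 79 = -79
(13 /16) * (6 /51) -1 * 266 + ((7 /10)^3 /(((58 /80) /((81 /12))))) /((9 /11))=-25833329 /98600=-262.00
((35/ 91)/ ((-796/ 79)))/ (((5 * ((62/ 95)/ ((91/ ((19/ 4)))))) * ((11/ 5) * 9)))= -13825/ 1221462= -0.01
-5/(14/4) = -10/7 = -1.43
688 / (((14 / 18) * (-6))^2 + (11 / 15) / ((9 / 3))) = 31.24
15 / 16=0.94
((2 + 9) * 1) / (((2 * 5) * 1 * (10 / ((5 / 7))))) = 11 / 140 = 0.08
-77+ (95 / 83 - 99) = -14513 / 83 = -174.86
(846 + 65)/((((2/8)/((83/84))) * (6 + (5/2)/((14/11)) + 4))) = 302452/1005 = 300.95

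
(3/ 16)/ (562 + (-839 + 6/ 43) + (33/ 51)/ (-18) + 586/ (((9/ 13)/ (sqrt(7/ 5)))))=359549225055/ 6415503291597976 + 54955288323 * sqrt(35)/ 1603875822899494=0.00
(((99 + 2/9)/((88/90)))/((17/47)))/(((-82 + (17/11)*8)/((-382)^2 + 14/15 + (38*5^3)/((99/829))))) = -482255142229/644589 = -748159.13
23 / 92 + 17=69 / 4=17.25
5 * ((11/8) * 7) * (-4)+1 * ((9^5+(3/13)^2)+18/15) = 58857.75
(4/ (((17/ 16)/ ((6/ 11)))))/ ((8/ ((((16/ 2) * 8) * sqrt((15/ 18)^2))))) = 2560/ 187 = 13.69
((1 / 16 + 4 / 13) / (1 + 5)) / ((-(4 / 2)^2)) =-77 / 4992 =-0.02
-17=-17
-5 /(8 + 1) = -5 /9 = -0.56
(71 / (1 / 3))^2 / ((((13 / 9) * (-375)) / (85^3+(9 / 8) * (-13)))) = -668677766481 / 13000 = -51436751.27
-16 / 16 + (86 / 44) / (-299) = -6621 / 6578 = -1.01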